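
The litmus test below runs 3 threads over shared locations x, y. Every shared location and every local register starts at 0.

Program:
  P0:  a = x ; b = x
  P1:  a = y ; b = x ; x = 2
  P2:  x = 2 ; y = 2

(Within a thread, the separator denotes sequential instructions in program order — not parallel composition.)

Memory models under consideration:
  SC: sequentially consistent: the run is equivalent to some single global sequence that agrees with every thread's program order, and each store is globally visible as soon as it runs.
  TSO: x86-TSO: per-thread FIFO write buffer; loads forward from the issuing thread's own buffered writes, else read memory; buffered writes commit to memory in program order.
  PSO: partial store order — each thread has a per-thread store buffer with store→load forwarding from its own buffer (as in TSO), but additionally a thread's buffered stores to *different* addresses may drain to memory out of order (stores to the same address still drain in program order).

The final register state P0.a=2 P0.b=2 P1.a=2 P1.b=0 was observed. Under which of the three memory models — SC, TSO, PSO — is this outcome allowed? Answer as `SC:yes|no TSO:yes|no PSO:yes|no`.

outcome vector order: (P0.a,P0.b,P1.a,P1.b)
SC (9): <0 0 0 0> <0 0 0 2> <0 0 2 2> <0 2 0 0> <0 2 0 2> <0 2 2 2> <2 2 0 0> <2 2 0 2> <2 2 2 2>
TSO (9): <0 0 0 0> <0 0 0 2> <0 0 2 2> <0 2 0 0> <0 2 0 2> <0 2 2 2> <2 2 0 0> <2 2 0 2> <2 2 2 2>
PSO (12): <0 0 0 0> <0 0 0 2> <0 0 2 0> <0 0 2 2> <0 2 0 0> <0 2 0 2> <0 2 2 0> <0 2 2 2> <2 2 0 0> <2 2 0 2> <2 2 2 0> <2 2 2 2>
target <2 2 2 0> ∈ {PSO}

SC:no TSO:no PSO:yes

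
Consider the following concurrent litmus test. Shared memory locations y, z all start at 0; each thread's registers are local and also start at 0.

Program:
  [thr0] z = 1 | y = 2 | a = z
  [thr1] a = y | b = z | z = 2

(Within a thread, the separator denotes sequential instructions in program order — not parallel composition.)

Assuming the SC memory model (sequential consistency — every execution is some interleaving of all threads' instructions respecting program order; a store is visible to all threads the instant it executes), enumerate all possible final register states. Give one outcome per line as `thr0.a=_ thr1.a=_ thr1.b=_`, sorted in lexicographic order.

outcome vector order: (thr0.a,thr1.a,thr1.b)
|SC outcomes| = 6

thr0.a=1 thr1.a=0 thr1.b=0
thr0.a=1 thr1.a=0 thr1.b=1
thr0.a=1 thr1.a=2 thr1.b=1
thr0.a=2 thr1.a=0 thr1.b=0
thr0.a=2 thr1.a=0 thr1.b=1
thr0.a=2 thr1.a=2 thr1.b=1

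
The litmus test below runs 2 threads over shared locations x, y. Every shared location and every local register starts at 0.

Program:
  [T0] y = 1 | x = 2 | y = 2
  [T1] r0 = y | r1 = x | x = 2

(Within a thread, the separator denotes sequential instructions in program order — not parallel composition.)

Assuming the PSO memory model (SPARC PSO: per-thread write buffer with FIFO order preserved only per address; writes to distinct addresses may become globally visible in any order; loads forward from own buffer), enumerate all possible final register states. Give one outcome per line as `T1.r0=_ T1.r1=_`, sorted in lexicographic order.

T1.r0=0 T1.r1=0
T1.r0=0 T1.r1=2
T1.r0=1 T1.r1=0
T1.r0=1 T1.r1=2
T1.r0=2 T1.r1=0
T1.r0=2 T1.r1=2

outcome vector order: (T1.r0,T1.r1)
|PSO outcomes| = 6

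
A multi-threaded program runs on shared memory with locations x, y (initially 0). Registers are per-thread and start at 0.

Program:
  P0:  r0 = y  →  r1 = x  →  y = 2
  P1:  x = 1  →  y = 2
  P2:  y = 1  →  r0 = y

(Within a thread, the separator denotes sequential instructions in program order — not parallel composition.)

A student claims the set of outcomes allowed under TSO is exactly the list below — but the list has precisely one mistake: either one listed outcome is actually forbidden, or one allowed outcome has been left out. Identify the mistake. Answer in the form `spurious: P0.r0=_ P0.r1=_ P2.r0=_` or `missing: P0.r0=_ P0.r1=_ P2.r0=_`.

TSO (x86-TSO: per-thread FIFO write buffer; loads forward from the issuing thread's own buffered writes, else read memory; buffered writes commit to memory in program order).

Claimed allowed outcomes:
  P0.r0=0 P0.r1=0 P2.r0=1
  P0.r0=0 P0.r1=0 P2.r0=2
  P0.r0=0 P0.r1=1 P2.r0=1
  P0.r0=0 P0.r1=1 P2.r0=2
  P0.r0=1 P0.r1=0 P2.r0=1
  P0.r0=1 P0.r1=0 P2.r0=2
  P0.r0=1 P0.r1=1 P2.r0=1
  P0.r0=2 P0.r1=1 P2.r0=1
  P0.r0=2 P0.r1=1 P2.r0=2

outcome vector order: (P0.r0,P0.r1,P2.r0)
under TSO → (0,0,1) (0,0,2) (0,1,1) (0,1,2) (1,0,1) (1,0,2) (1,1,1) (1,1,2) (2,1,1) (2,1,2)
TSO∖claimed = {(1,1,2)}

missing: P0.r0=1 P0.r1=1 P2.r0=2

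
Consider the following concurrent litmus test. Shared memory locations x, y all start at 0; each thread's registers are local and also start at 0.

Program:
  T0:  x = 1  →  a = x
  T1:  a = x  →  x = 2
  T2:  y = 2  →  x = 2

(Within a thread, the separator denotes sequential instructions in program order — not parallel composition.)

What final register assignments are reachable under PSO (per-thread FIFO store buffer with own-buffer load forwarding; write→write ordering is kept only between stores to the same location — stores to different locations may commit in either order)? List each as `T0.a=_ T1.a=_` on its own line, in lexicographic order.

outcome vector order: (T0.a,T1.a)
|PSO outcomes| = 6

T0.a=1 T1.a=0
T0.a=1 T1.a=1
T0.a=1 T1.a=2
T0.a=2 T1.a=0
T0.a=2 T1.a=1
T0.a=2 T1.a=2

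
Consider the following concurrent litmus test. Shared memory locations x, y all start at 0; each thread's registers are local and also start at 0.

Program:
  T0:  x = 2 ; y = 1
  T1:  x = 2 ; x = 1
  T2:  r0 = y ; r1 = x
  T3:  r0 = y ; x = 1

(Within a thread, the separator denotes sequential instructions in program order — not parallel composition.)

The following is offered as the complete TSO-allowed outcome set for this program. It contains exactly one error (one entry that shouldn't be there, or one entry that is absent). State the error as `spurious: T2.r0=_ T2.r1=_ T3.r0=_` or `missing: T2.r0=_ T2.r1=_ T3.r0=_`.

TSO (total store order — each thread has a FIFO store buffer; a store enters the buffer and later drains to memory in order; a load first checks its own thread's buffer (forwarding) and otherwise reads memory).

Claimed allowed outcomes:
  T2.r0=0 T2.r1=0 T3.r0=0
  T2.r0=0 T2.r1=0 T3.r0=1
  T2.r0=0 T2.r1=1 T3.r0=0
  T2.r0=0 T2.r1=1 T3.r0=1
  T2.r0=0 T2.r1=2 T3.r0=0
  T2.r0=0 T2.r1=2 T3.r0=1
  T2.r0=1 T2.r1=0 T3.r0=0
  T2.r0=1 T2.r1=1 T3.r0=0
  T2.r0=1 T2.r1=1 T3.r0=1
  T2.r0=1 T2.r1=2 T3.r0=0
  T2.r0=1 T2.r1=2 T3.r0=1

spurious: T2.r0=1 T2.r1=0 T3.r0=0

outcome vector order: (T2.r0,T2.r1,T3.r0)
[TSO] allowed = {0/0/0, 0/0/1, 0/1/0, 0/1/1, 0/2/0, 0/2/1, 1/1/0, 1/1/1, 1/2/0, 1/2/1}
claimed∖TSO = {1/0/0}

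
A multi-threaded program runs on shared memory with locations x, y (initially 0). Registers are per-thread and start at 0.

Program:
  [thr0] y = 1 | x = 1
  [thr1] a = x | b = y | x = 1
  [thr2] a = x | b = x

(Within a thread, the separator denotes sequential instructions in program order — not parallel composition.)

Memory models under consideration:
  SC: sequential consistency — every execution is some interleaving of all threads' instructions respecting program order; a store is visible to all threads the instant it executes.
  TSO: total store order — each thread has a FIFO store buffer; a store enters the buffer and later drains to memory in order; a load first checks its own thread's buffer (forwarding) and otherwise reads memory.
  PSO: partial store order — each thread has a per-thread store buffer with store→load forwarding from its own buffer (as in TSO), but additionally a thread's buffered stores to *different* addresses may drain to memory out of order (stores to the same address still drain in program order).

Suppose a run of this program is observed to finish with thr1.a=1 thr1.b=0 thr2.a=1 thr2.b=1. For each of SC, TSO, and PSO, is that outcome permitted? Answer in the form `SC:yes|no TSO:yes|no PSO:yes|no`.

SC:no TSO:no PSO:yes

outcome vector order: (thr1.a,thr1.b,thr2.a,thr2.b)
SC (9): <0 0 0 0> <0 0 0 1> <0 0 1 1> <0 1 0 0> <0 1 0 1> <0 1 1 1> <1 1 0 0> <1 1 0 1> <1 1 1 1>
TSO (9): <0 0 0 0> <0 0 0 1> <0 0 1 1> <0 1 0 0> <0 1 0 1> <0 1 1 1> <1 1 0 0> <1 1 0 1> <1 1 1 1>
PSO (12): <0 0 0 0> <0 0 0 1> <0 0 1 1> <0 1 0 0> <0 1 0 1> <0 1 1 1> <1 0 0 0> <1 0 0 1> <1 0 1 1> <1 1 0 0> <1 1 0 1> <1 1 1 1>
target <1 0 1 1> ∈ {PSO}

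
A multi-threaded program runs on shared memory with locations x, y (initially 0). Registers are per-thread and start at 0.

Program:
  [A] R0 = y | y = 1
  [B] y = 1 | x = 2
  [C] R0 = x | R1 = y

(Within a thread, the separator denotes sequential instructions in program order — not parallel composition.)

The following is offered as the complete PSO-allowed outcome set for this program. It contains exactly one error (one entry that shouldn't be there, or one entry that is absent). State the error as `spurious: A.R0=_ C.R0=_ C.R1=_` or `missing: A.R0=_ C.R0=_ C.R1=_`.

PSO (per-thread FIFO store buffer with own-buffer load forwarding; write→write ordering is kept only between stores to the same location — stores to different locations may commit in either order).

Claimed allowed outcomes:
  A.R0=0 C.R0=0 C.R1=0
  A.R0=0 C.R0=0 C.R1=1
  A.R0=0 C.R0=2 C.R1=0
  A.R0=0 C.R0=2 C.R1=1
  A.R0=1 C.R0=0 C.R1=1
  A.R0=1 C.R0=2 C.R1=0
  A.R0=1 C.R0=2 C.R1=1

missing: A.R0=1 C.R0=0 C.R1=0

outcome vector order: (A.R0,C.R0,C.R1)
[PSO] allowed = {0/0/0, 0/0/1, 0/2/0, 0/2/1, 1/0/0, 1/0/1, 1/2/0, 1/2/1}
PSO∖claimed = {1/0/0}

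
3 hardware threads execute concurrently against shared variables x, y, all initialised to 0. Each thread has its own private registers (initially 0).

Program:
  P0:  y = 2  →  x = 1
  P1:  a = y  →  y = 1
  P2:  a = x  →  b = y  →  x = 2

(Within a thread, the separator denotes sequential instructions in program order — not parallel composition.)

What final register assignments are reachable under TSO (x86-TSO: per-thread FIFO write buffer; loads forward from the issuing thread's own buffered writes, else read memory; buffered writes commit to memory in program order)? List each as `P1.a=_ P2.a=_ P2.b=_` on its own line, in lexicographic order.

P1.a=0 P2.a=0 P2.b=0
P1.a=0 P2.a=0 P2.b=1
P1.a=0 P2.a=0 P2.b=2
P1.a=0 P2.a=1 P2.b=1
P1.a=0 P2.a=1 P2.b=2
P1.a=2 P2.a=0 P2.b=0
P1.a=2 P2.a=0 P2.b=1
P1.a=2 P2.a=0 P2.b=2
P1.a=2 P2.a=1 P2.b=1
P1.a=2 P2.a=1 P2.b=2

outcome vector order: (P1.a,P2.a,P2.b)
|TSO outcomes| = 10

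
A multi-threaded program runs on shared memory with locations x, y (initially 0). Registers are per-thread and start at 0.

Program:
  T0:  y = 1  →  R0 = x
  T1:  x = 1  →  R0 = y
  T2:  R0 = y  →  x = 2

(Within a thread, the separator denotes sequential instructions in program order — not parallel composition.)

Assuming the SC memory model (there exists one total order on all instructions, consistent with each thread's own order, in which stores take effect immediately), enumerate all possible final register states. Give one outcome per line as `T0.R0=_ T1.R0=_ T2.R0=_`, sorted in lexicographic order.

T0.R0=0 T1.R0=1 T2.R0=0
T0.R0=0 T1.R0=1 T2.R0=1
T0.R0=1 T1.R0=0 T2.R0=0
T0.R0=1 T1.R0=0 T2.R0=1
T0.R0=1 T1.R0=1 T2.R0=0
T0.R0=1 T1.R0=1 T2.R0=1
T0.R0=2 T1.R0=0 T2.R0=0
T0.R0=2 T1.R0=0 T2.R0=1
T0.R0=2 T1.R0=1 T2.R0=0
T0.R0=2 T1.R0=1 T2.R0=1

outcome vector order: (T0.R0,T1.R0,T2.R0)
|SC outcomes| = 10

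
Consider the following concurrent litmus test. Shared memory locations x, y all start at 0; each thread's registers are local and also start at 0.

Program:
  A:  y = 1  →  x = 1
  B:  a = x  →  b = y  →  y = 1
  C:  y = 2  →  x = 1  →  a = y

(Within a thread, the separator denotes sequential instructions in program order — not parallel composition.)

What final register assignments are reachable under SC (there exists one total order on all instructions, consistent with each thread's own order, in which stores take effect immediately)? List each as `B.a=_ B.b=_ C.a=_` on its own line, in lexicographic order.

outcome vector order: (B.a,B.b,C.a)
|SC outcomes| = 10

B.a=0 B.b=0 C.a=1
B.a=0 B.b=0 C.a=2
B.a=0 B.b=1 C.a=1
B.a=0 B.b=1 C.a=2
B.a=0 B.b=2 C.a=1
B.a=0 B.b=2 C.a=2
B.a=1 B.b=1 C.a=1
B.a=1 B.b=1 C.a=2
B.a=1 B.b=2 C.a=1
B.a=1 B.b=2 C.a=2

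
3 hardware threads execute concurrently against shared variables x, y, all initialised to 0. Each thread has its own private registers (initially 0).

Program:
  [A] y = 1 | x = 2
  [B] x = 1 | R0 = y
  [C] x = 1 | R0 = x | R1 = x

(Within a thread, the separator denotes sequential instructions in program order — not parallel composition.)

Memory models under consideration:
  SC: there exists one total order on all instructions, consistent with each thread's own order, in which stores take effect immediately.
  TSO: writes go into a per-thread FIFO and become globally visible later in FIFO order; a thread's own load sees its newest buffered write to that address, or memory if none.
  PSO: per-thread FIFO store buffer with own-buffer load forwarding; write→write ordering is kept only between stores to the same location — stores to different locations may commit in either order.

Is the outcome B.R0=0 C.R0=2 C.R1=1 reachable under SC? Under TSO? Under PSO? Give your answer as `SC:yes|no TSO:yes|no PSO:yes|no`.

outcome vector order: (B.R0,C.R0,C.R1)
[SC] allowed = {0/1/1; 0/1/2; 0/2/2; 1/1/1; 1/1/2; 1/2/1; 1/2/2}
[TSO] allowed = {0/1/1; 0/1/2; 0/2/1; 0/2/2; 1/1/1; 1/1/2; 1/2/1; 1/2/2}
[PSO] allowed = {0/1/1; 0/1/2; 0/2/1; 0/2/2; 1/1/1; 1/1/2; 1/2/1; 1/2/2}
target 0/2/1 ∈ {TSO,PSO}

SC:no TSO:yes PSO:yes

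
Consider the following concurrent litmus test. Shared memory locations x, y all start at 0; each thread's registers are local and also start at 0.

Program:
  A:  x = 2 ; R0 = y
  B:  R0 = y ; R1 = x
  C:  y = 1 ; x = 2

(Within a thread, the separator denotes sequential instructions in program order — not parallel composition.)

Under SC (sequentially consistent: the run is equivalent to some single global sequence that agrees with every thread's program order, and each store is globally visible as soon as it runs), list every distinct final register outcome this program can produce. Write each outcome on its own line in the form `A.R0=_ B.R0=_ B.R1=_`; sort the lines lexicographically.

outcome vector order: (A.R0,B.R0,B.R1)
|SC outcomes| = 7

A.R0=0 B.R0=0 B.R1=0
A.R0=0 B.R0=0 B.R1=2
A.R0=0 B.R0=1 B.R1=2
A.R0=1 B.R0=0 B.R1=0
A.R0=1 B.R0=0 B.R1=2
A.R0=1 B.R0=1 B.R1=0
A.R0=1 B.R0=1 B.R1=2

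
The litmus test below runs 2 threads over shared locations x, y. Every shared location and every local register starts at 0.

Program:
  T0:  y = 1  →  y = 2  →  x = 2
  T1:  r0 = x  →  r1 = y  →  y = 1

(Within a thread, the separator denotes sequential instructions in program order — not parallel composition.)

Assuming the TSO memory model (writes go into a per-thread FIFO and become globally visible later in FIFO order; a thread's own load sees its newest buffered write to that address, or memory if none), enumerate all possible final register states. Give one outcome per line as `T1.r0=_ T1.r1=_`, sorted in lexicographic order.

T1.r0=0 T1.r1=0
T1.r0=0 T1.r1=1
T1.r0=0 T1.r1=2
T1.r0=2 T1.r1=2

outcome vector order: (T1.r0,T1.r1)
|TSO outcomes| = 4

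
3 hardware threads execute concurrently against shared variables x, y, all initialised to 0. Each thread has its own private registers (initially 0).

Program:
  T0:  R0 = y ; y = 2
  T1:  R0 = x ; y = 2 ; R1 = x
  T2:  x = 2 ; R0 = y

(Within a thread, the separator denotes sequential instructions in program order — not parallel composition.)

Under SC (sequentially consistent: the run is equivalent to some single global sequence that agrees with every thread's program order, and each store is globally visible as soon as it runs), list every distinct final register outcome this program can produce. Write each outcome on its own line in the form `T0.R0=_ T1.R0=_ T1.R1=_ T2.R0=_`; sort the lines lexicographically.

outcome vector order: (T0.R0,T1.R0,T1.R1,T2.R0)
|SC outcomes| = 10

T0.R0=0 T1.R0=0 T1.R1=0 T2.R0=2
T0.R0=0 T1.R0=0 T1.R1=2 T2.R0=0
T0.R0=0 T1.R0=0 T1.R1=2 T2.R0=2
T0.R0=0 T1.R0=2 T1.R1=2 T2.R0=0
T0.R0=0 T1.R0=2 T1.R1=2 T2.R0=2
T0.R0=2 T1.R0=0 T1.R1=0 T2.R0=2
T0.R0=2 T1.R0=0 T1.R1=2 T2.R0=0
T0.R0=2 T1.R0=0 T1.R1=2 T2.R0=2
T0.R0=2 T1.R0=2 T1.R1=2 T2.R0=0
T0.R0=2 T1.R0=2 T1.R1=2 T2.R0=2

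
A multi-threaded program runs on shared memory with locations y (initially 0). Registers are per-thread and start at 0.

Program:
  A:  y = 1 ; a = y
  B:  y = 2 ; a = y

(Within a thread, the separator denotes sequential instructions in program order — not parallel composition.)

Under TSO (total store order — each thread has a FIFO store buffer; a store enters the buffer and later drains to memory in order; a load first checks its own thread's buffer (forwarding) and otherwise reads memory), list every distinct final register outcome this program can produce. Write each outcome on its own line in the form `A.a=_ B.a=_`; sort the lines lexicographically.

outcome vector order: (A.a,B.a)
|TSO outcomes| = 3

A.a=1 B.a=1
A.a=1 B.a=2
A.a=2 B.a=2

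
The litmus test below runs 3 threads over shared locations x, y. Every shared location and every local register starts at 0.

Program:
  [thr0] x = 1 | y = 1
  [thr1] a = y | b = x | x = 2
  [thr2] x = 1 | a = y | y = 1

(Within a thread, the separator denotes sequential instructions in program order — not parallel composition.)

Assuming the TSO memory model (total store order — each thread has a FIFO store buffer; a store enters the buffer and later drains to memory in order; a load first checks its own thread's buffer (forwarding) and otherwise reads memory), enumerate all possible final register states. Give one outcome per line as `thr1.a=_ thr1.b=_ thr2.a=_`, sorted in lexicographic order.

thr1.a=0 thr1.b=0 thr2.a=0
thr1.a=0 thr1.b=0 thr2.a=1
thr1.a=0 thr1.b=1 thr2.a=0
thr1.a=0 thr1.b=1 thr2.a=1
thr1.a=1 thr1.b=1 thr2.a=0
thr1.a=1 thr1.b=1 thr2.a=1

outcome vector order: (thr1.a,thr1.b,thr2.a)
|TSO outcomes| = 6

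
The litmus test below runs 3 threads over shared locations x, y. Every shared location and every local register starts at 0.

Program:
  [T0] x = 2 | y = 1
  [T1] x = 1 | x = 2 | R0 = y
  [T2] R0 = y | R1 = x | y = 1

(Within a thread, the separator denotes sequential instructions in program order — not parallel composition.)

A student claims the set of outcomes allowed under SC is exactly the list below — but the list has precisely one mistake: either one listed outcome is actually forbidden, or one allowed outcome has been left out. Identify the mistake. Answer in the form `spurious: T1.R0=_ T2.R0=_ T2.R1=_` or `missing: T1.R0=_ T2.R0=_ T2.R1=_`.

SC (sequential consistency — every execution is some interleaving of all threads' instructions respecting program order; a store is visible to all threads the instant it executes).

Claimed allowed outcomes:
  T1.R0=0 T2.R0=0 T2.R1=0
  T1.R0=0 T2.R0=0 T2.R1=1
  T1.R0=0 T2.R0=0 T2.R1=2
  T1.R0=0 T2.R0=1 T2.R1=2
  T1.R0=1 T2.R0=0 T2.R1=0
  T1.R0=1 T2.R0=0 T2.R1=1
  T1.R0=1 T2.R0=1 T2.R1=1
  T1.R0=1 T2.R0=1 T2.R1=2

missing: T1.R0=1 T2.R0=0 T2.R1=2

outcome vector order: (T1.R0,T2.R0,T2.R1)
SC: 9 outcomes — {0/0/0, 0/0/1, 0/0/2, 0/1/2, 1/0/0, 1/0/1, 1/0/2, 1/1/1, 1/1/2}
SC∖claimed = {1/0/2}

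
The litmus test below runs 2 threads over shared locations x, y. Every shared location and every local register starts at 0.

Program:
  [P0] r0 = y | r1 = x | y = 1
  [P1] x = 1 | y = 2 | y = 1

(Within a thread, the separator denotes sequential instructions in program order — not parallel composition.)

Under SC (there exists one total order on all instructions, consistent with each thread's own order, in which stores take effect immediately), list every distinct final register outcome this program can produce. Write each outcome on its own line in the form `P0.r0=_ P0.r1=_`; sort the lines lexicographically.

P0.r0=0 P0.r1=0
P0.r0=0 P0.r1=1
P0.r0=1 P0.r1=1
P0.r0=2 P0.r1=1

outcome vector order: (P0.r0,P0.r1)
|SC outcomes| = 4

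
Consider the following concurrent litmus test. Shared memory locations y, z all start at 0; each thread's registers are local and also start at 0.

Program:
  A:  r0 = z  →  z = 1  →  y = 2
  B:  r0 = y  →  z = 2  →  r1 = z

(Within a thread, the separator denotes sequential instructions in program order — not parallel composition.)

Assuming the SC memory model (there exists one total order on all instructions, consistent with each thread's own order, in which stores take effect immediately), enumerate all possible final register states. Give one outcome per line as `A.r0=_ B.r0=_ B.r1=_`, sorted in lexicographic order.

outcome vector order: (A.r0,B.r0,B.r1)
|SC outcomes| = 5

A.r0=0 B.r0=0 B.r1=1
A.r0=0 B.r0=0 B.r1=2
A.r0=0 B.r0=2 B.r1=2
A.r0=2 B.r0=0 B.r1=1
A.r0=2 B.r0=0 B.r1=2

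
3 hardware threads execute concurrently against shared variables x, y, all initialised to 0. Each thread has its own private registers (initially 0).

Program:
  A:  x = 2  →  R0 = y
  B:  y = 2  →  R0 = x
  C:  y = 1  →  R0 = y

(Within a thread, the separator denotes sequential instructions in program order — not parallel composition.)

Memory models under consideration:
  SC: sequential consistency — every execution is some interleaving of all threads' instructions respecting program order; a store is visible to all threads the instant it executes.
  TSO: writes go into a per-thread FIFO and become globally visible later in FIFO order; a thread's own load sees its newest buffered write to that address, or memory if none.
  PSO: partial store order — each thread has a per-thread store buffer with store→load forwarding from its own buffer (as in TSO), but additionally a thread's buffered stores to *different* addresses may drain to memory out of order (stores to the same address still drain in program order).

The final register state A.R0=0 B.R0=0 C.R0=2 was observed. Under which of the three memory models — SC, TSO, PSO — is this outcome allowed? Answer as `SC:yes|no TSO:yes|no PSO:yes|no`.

outcome vector order: (A.R0,B.R0,C.R0)
SC: 9 outcomes — {<0 2 1>, <0 2 2>, <1 0 1>, <1 2 1>, <1 2 2>, <2 0 1>, <2 0 2>, <2 2 1>, <2 2 2>}
TSO: 12 outcomes — {<0 0 1>, <0 0 2>, <0 2 1>, <0 2 2>, <1 0 1>, <1 0 2>, <1 2 1>, <1 2 2>, <2 0 1>, <2 0 2>, <2 2 1>, <2 2 2>}
PSO: 12 outcomes — {<0 0 1>, <0 0 2>, <0 2 1>, <0 2 2>, <1 0 1>, <1 0 2>, <1 2 1>, <1 2 2>, <2 0 1>, <2 0 2>, <2 2 1>, <2 2 2>}
target <0 0 2> ∈ {TSO,PSO}

SC:no TSO:yes PSO:yes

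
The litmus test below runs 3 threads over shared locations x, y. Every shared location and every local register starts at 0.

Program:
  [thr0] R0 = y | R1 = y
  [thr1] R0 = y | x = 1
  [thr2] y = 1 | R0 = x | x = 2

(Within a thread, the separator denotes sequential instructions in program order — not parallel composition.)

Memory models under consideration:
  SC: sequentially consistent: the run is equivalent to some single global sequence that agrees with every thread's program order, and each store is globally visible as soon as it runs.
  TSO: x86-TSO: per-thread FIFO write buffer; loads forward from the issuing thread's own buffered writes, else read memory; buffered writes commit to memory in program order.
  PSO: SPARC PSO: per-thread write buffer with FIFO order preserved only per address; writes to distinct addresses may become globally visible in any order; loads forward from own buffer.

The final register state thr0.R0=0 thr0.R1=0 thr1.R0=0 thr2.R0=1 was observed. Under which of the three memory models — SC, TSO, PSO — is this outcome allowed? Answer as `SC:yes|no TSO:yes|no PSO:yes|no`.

outcome vector order: (thr0.R0,thr0.R1,thr1.R0,thr2.R0)
SC: 12 outcomes — {(0,0,0,0) (0,0,0,1) (0,0,1,0) (0,0,1,1) (0,1,0,0) (0,1,0,1) (0,1,1,0) (0,1,1,1) (1,1,0,0) (1,1,0,1) (1,1,1,0) (1,1,1,1)}
TSO: 12 outcomes — {(0,0,0,0) (0,0,0,1) (0,0,1,0) (0,0,1,1) (0,1,0,0) (0,1,0,1) (0,1,1,0) (0,1,1,1) (1,1,0,0) (1,1,0,1) (1,1,1,0) (1,1,1,1)}
PSO: 12 outcomes — {(0,0,0,0) (0,0,0,1) (0,0,1,0) (0,0,1,1) (0,1,0,0) (0,1,0,1) (0,1,1,0) (0,1,1,1) (1,1,0,0) (1,1,0,1) (1,1,1,0) (1,1,1,1)}
target (0,0,0,1) ∈ {SC,TSO,PSO}

SC:yes TSO:yes PSO:yes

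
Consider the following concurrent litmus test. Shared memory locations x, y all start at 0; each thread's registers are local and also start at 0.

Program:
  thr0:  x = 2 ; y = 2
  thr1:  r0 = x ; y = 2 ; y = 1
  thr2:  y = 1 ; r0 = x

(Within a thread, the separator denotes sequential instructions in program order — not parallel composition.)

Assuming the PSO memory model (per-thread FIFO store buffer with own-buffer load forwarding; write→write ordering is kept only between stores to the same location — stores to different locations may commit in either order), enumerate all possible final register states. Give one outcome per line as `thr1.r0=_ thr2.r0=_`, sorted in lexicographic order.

thr1.r0=0 thr2.r0=0
thr1.r0=0 thr2.r0=2
thr1.r0=2 thr2.r0=0
thr1.r0=2 thr2.r0=2

outcome vector order: (thr1.r0,thr2.r0)
|PSO outcomes| = 4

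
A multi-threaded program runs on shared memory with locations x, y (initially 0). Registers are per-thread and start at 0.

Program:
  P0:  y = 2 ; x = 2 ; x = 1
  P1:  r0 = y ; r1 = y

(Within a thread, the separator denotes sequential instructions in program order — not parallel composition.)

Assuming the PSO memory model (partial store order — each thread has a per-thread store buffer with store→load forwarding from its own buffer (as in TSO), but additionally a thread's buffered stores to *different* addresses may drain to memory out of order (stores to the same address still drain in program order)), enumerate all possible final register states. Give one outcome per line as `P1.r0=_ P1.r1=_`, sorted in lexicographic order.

P1.r0=0 P1.r1=0
P1.r0=0 P1.r1=2
P1.r0=2 P1.r1=2

outcome vector order: (P1.r0,P1.r1)
|PSO outcomes| = 3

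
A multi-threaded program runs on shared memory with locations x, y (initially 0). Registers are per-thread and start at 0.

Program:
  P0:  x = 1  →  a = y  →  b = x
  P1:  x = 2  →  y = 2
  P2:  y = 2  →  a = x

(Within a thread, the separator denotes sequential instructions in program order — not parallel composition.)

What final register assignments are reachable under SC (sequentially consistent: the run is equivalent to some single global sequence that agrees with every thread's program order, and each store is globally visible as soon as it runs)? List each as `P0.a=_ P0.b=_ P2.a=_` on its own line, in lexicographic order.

outcome vector order: (P0.a,P0.b,P2.a)
|SC outcomes| = 10

P0.a=0 P0.b=1 P2.a=1
P0.a=0 P0.b=1 P2.a=2
P0.a=0 P0.b=2 P2.a=1
P0.a=0 P0.b=2 P2.a=2
P0.a=2 P0.b=1 P2.a=0
P0.a=2 P0.b=1 P2.a=1
P0.a=2 P0.b=1 P2.a=2
P0.a=2 P0.b=2 P2.a=0
P0.a=2 P0.b=2 P2.a=1
P0.a=2 P0.b=2 P2.a=2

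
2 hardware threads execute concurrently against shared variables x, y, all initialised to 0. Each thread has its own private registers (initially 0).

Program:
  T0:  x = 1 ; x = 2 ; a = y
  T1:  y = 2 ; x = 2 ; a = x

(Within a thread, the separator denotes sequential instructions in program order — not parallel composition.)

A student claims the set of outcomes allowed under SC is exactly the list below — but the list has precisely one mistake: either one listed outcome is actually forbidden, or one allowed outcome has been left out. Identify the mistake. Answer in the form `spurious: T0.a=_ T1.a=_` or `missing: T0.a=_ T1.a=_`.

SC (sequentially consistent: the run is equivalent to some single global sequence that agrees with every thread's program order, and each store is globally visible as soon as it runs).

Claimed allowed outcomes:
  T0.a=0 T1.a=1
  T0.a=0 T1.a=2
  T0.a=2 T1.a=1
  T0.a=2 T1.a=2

spurious: T0.a=0 T1.a=1

outcome vector order: (T0.a,T1.a)
[SC] allowed = {<0 2>, <2 1>, <2 2>}
claimed∖SC = {<0 1>}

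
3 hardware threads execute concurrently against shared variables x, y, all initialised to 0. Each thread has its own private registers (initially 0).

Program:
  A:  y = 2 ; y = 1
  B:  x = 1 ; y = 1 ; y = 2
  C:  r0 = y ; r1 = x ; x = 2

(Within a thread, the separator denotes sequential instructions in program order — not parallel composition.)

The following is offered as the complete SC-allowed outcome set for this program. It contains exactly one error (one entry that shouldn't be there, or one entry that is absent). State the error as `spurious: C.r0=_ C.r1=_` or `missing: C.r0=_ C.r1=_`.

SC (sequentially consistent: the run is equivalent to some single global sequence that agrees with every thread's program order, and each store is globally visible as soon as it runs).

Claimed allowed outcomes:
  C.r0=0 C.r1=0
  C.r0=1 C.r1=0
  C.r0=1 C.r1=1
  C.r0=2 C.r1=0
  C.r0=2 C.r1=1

outcome vector order: (C.r0,C.r1)
SC (6): 0/0 0/1 1/0 1/1 2/0 2/1
SC∖claimed = {0/1}

missing: C.r0=0 C.r1=1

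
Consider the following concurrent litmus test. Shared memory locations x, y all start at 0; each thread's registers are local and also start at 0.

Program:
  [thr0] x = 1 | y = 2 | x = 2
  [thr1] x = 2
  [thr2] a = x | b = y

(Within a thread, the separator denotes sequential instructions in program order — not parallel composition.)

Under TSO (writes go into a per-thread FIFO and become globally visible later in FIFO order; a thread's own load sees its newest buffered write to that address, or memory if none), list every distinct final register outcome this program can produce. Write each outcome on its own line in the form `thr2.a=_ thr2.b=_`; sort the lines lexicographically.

thr2.a=0 thr2.b=0
thr2.a=0 thr2.b=2
thr2.a=1 thr2.b=0
thr2.a=1 thr2.b=2
thr2.a=2 thr2.b=0
thr2.a=2 thr2.b=2

outcome vector order: (thr2.a,thr2.b)
|TSO outcomes| = 6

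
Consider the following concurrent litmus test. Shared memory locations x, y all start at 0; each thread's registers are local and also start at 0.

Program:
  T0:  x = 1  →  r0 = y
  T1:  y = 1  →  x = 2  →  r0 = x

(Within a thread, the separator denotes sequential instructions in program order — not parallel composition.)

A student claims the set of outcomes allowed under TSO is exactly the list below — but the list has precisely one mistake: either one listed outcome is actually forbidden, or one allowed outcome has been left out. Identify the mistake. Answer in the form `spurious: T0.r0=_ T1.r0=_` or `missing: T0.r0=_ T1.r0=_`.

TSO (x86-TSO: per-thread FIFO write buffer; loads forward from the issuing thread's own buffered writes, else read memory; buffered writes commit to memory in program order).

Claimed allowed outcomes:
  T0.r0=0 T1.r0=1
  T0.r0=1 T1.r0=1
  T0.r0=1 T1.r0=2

outcome vector order: (T0.r0,T1.r0)
[TSO] allowed = {(0,1); (0,2); (1,1); (1,2)}
TSO∖claimed = {(0,2)}

missing: T0.r0=0 T1.r0=2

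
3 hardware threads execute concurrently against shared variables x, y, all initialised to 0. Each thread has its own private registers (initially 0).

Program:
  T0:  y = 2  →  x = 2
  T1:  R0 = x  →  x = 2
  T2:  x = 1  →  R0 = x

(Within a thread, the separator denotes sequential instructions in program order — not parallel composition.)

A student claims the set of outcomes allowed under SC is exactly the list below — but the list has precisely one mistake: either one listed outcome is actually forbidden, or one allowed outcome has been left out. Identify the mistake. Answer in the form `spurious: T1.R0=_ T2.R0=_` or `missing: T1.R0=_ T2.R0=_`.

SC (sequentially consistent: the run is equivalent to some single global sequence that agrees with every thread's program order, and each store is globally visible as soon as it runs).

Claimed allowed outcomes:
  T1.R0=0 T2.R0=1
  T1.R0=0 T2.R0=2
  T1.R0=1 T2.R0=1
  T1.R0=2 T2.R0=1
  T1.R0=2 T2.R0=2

outcome vector order: (T1.R0,T2.R0)
SC (6): 01 02 11 12 21 22
SC∖claimed = {12}

missing: T1.R0=1 T2.R0=2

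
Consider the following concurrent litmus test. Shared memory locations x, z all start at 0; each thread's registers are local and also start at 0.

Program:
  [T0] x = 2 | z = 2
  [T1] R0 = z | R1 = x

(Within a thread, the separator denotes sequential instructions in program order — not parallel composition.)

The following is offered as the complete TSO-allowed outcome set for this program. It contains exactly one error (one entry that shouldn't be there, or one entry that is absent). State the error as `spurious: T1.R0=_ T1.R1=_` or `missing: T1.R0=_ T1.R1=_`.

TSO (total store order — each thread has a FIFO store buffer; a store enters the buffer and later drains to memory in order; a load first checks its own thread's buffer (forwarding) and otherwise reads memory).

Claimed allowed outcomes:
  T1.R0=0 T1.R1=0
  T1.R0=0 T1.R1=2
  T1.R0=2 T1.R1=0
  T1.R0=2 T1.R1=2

spurious: T1.R0=2 T1.R1=0

outcome vector order: (T1.R0,T1.R1)
[TSO] allowed = {00 02 22}
claimed∖TSO = {20}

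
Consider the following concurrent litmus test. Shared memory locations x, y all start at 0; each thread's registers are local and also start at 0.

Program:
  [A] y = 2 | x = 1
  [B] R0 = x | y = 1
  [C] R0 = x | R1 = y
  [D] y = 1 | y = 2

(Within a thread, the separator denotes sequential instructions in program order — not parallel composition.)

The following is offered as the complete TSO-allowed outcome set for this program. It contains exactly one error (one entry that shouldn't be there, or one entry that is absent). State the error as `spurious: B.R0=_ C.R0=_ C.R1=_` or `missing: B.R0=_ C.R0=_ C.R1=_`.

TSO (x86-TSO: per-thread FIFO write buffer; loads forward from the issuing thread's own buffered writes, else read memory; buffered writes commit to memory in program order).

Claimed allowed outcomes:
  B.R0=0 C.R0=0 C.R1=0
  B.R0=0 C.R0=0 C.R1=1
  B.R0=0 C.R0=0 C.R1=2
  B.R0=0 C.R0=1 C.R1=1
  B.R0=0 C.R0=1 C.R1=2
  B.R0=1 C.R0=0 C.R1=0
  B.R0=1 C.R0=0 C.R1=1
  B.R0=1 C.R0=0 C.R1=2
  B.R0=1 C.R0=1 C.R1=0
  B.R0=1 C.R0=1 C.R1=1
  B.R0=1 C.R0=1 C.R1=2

outcome vector order: (B.R0,C.R0,C.R1)
TSO: 10 outcomes — {000; 001; 002; 011; 012; 100; 101; 102; 111; 112}
claimed∖TSO = {110}

spurious: B.R0=1 C.R0=1 C.R1=0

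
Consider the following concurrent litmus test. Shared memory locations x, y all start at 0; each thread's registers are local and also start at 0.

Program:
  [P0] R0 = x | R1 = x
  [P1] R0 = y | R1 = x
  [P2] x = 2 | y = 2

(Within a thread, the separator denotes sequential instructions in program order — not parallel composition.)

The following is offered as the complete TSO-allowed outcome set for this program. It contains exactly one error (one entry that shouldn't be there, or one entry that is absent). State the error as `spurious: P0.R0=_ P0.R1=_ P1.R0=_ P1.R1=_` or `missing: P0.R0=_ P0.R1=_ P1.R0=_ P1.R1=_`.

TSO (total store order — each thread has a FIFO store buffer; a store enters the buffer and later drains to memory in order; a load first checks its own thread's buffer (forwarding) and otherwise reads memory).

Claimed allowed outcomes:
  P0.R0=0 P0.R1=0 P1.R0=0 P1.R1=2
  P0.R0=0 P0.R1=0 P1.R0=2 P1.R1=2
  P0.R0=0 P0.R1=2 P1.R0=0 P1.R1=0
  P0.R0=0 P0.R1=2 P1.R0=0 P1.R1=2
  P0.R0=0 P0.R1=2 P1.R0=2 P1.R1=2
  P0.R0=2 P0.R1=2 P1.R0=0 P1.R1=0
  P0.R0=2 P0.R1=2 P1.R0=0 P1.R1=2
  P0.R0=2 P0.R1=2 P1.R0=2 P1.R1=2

outcome vector order: (P0.R0,P0.R1,P1.R0,P1.R1)
TSO: 9 outcomes — {0/0/0/0 0/0/0/2 0/0/2/2 0/2/0/0 0/2/0/2 0/2/2/2 2/2/0/0 2/2/0/2 2/2/2/2}
TSO∖claimed = {0/0/0/0}

missing: P0.R0=0 P0.R1=0 P1.R0=0 P1.R1=0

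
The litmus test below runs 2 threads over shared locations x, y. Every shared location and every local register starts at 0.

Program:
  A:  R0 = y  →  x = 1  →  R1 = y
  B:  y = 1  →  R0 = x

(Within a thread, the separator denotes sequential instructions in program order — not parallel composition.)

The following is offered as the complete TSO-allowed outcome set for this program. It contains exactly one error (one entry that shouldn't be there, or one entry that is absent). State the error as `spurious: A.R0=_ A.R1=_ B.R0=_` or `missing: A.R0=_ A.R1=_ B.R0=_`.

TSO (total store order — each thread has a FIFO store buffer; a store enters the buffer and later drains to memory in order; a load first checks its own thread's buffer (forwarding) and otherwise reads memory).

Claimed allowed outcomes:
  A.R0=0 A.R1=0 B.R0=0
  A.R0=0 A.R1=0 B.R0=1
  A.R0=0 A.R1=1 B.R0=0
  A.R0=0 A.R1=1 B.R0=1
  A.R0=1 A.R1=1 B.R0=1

outcome vector order: (A.R0,A.R1,B.R0)
TSO (6): <0 0 0> <0 0 1> <0 1 0> <0 1 1> <1 1 0> <1 1 1>
TSO∖claimed = {<1 1 0>}

missing: A.R0=1 A.R1=1 B.R0=0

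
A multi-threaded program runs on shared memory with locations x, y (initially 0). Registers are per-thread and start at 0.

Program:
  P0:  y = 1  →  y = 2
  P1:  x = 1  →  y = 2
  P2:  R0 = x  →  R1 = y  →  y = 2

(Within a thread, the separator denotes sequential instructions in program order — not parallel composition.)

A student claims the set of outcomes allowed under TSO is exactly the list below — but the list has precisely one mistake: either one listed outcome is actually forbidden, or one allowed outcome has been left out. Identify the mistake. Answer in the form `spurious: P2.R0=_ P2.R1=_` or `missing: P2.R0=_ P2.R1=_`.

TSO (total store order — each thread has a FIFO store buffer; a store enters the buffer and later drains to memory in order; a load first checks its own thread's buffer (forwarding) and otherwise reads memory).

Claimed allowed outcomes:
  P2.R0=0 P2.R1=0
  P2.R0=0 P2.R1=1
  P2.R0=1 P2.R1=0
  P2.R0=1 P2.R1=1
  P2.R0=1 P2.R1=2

outcome vector order: (P2.R0,P2.R1)
under TSO → 00; 01; 02; 10; 11; 12
TSO∖claimed = {02}

missing: P2.R0=0 P2.R1=2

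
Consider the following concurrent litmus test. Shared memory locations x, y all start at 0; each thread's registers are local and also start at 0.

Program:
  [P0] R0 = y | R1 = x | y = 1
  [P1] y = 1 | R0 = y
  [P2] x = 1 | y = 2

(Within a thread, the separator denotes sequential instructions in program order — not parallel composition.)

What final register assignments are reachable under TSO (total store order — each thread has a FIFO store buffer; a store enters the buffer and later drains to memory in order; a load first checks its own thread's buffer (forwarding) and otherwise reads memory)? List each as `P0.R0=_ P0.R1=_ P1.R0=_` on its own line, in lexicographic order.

outcome vector order: (P0.R0,P0.R1,P1.R0)
|TSO outcomes| = 10

P0.R0=0 P0.R1=0 P1.R0=1
P0.R0=0 P0.R1=0 P1.R0=2
P0.R0=0 P0.R1=1 P1.R0=1
P0.R0=0 P0.R1=1 P1.R0=2
P0.R0=1 P0.R1=0 P1.R0=1
P0.R0=1 P0.R1=0 P1.R0=2
P0.R0=1 P0.R1=1 P1.R0=1
P0.R0=1 P0.R1=1 P1.R0=2
P0.R0=2 P0.R1=1 P1.R0=1
P0.R0=2 P0.R1=1 P1.R0=2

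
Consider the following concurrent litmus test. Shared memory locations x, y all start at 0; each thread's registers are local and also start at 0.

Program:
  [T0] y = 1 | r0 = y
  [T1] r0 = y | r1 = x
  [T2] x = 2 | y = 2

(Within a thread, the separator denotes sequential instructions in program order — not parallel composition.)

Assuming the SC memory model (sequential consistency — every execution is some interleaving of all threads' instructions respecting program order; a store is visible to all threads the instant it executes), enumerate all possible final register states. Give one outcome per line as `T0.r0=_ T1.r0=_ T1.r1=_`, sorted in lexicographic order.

outcome vector order: (T0.r0,T1.r0,T1.r1)
|SC outcomes| = 10

T0.r0=1 T1.r0=0 T1.r1=0
T0.r0=1 T1.r0=0 T1.r1=2
T0.r0=1 T1.r0=1 T1.r1=0
T0.r0=1 T1.r0=1 T1.r1=2
T0.r0=1 T1.r0=2 T1.r1=2
T0.r0=2 T1.r0=0 T1.r1=0
T0.r0=2 T1.r0=0 T1.r1=2
T0.r0=2 T1.r0=1 T1.r1=0
T0.r0=2 T1.r0=1 T1.r1=2
T0.r0=2 T1.r0=2 T1.r1=2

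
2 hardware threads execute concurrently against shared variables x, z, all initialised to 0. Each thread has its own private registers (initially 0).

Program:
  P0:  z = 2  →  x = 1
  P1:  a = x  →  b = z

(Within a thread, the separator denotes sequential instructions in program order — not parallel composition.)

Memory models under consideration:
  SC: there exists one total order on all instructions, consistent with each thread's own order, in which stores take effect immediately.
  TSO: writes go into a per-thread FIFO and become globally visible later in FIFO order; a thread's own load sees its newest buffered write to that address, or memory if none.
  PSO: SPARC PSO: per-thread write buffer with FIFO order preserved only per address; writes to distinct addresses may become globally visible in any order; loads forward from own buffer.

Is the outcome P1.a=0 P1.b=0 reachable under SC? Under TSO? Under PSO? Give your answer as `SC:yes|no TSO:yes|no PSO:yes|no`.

SC:yes TSO:yes PSO:yes

outcome vector order: (P1.a,P1.b)
[SC] allowed = {0/0, 0/2, 1/2}
[TSO] allowed = {0/0, 0/2, 1/2}
[PSO] allowed = {0/0, 0/2, 1/0, 1/2}
target 0/0 ∈ {SC,TSO,PSO}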